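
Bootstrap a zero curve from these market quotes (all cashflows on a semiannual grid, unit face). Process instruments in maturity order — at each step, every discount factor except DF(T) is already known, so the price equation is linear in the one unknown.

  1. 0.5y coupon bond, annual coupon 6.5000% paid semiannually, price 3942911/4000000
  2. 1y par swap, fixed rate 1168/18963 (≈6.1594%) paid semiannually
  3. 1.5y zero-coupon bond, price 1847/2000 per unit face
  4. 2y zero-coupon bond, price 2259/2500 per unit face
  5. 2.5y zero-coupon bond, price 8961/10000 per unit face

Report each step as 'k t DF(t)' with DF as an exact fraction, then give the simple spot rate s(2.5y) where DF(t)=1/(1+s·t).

step 1 [0.5y] bond c/2=13/400: DF=(3942911/4000000 − 13/400·(0))/(1+13/400) = 9547/10000 ≈ 0.954700
step 2 [1y] swap r/2=584/18963: DF=(1 − 584/18963·(0.954700))/(1+584/18963) = 1177/1250 ≈ 0.941600
step 3 [1.5y] zero: DF = P = 1847/2000 ≈ 0.923500
step 4 [2y] zero: DF = P = 2259/2500 ≈ 0.903600
step 5 [2.5y] zero: DF = P = 8961/10000 ≈ 0.896100

1 1/2 9547/10000
2 1 1177/1250
3 3/2 1847/2000
4 2 2259/2500
5 5/2 8961/10000
s(2.5y) = (1/(8961/10000) − 1)/(5/2) = 2078/44805 ≈ 4.6379%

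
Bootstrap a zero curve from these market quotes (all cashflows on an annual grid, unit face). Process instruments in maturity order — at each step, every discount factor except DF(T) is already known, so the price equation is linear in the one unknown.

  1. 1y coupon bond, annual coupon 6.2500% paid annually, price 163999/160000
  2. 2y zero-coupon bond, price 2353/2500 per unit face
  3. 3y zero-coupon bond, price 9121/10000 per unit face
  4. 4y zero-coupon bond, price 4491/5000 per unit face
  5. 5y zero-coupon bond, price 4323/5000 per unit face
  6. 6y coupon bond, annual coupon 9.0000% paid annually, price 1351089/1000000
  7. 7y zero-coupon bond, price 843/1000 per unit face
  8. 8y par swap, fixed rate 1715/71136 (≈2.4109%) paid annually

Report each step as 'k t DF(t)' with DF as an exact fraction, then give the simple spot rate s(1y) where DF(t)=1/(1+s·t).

step 1 [1y] bond c/1=1/16: DF=(163999/160000 − 1/16·(0))/(1+1/16) = 9647/10000 ≈ 0.964700
step 2 [2y] zero: DF = P = 2353/2500 ≈ 0.941200
step 3 [3y] zero: DF = P = 9121/10000 ≈ 0.912100
step 4 [4y] zero: DF = P = 4491/5000 ≈ 0.898200
step 5 [5y] zero: DF = P = 4323/5000 ≈ 0.864600
step 6 [6y] bond c/1=9/100: DF=(1351089/1000000 − 9/100·(0.964700+0.941200+0.912100+0.898200+0.864600))/(1+9/100) = 8613/10000 ≈ 0.861300
step 7 [7y] zero: DF = P = 843/1000 ≈ 0.843000
step 8 [8y] swap r/1=1715/71136: DF=(1 − 1715/71136·(0.964700+0.941200+0.912100+0.898200+0.864600+0.861300+0.843000))/(1+1715/71136) = 1657/2000 ≈ 0.828500

1 1 9647/10000
2 2 2353/2500
3 3 9121/10000
4 4 4491/5000
5 5 4323/5000
6 6 8613/10000
7 7 843/1000
8 8 1657/2000
s(1y) = (1/(9647/10000) − 1)/(1) = 353/9647 ≈ 3.6592%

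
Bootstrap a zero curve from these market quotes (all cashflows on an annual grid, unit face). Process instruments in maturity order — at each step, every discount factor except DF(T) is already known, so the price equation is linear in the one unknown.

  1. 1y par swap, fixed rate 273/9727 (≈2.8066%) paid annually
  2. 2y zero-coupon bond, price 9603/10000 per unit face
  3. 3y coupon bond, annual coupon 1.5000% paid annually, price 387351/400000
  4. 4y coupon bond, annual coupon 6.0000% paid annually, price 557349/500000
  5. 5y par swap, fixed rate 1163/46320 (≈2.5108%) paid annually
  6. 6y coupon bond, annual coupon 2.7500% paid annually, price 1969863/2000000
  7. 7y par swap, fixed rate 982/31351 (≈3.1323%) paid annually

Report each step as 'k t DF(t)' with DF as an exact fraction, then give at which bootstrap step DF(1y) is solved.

1 1 9727/10000
2 2 9603/10000
3 3 1851/2000
4 4 4449/5000
5 5 8837/10000
6 6 4173/5000
7 7 2009/2500
DF(1y) is solved at step 1

step 1 [1y] swap r/1=273/9727: DF=(1 − 273/9727·(0))/(1+273/9727) = 9727/10000 ≈ 0.972700
step 2 [2y] zero: DF = P = 9603/10000 ≈ 0.960300
step 3 [3y] bond c/1=3/200: DF=(387351/400000 − 3/200·(0.972700+0.960300))/(1+3/200) = 1851/2000 ≈ 0.925500
step 4 [4y] bond c/1=3/50: DF=(557349/500000 − 3/50·(0.972700+0.960300+0.925500))/(1+3/50) = 4449/5000 ≈ 0.889800
step 5 [5y] swap r/1=1163/46320: DF=(1 − 1163/46320·(0.972700+0.960300+0.925500+0.889800))/(1+1163/46320) = 8837/10000 ≈ 0.883700
step 6 [6y] bond c/1=11/400: DF=(1969863/2000000 − 11/400·(0.972700+0.960300+0.925500+0.889800+0.883700))/(1+11/400) = 4173/5000 ≈ 0.834600
step 7 [7y] swap r/1=982/31351: DF=(1 − 982/31351·(0.972700+0.960300+0.925500+0.889800+0.883700+0.834600))/(1+982/31351) = 2009/2500 ≈ 0.803600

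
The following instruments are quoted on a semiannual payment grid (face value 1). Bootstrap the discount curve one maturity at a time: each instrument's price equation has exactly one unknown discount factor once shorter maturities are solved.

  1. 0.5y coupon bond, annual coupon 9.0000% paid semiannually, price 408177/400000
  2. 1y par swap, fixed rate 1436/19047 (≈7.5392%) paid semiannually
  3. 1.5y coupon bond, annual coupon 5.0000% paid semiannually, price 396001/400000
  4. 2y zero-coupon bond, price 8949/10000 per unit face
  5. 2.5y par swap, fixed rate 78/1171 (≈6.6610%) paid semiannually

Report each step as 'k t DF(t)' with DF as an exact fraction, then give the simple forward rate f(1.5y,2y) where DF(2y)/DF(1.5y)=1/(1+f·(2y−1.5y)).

1 1/2 1953/2000
2 1 4641/5000
3 3/2 4597/5000
4 2 8949/10000
5 5/2 8479/10000
f(1.5y,2y) = ((4597/5000)/(8949/10000) − 1)/(1/2) = 490/8949 ≈ 5.4755%

step 1 [0.5y] bond c/2=9/200: DF=(408177/400000 − 9/200·(0))/(1+9/200) = 1953/2000 ≈ 0.976500
step 2 [1y] swap r/2=718/19047: DF=(1 − 718/19047·(0.976500))/(1+718/19047) = 4641/5000 ≈ 0.928200
step 3 [1.5y] bond c/2=1/40: DF=(396001/400000 − 1/40·(0.976500+0.928200))/(1+1/40) = 4597/5000 ≈ 0.919400
step 4 [2y] zero: DF = P = 8949/10000 ≈ 0.894900
step 5 [2.5y] swap r/2=39/1171: DF=(1 − 39/1171·(0.976500+0.928200+0.919400+0.894900))/(1+39/1171) = 8479/10000 ≈ 0.847900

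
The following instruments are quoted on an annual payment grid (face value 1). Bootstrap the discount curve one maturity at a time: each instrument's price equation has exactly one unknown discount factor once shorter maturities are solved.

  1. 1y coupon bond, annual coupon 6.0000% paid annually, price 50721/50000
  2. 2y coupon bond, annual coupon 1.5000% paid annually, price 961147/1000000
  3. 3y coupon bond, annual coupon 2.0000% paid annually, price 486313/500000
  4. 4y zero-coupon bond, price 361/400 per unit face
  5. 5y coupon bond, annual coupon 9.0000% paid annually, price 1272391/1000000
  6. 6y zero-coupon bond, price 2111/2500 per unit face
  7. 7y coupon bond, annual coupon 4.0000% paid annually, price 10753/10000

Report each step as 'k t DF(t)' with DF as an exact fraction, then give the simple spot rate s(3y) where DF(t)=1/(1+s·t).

1 1 957/1000
2 2 583/625
3 3 1833/2000
4 4 361/400
5 5 8611/10000
6 6 2111/2500
7 7 8257/10000
s(3y) = (1/(1833/2000) − 1)/(3) = 167/5499 ≈ 3.0369%

step 1 [1y] bond c/1=3/50: DF=(50721/50000 − 3/50·(0))/(1+3/50) = 957/1000 ≈ 0.957000
step 2 [2y] bond c/1=3/200: DF=(961147/1000000 − 3/200·(0.957000))/(1+3/200) = 583/625 ≈ 0.932800
step 3 [3y] bond c/1=1/50: DF=(486313/500000 − 1/50·(0.957000+0.932800))/(1+1/50) = 1833/2000 ≈ 0.916500
step 4 [4y] zero: DF = P = 361/400 ≈ 0.902500
step 5 [5y] bond c/1=9/100: DF=(1272391/1000000 − 9/100·(0.957000+0.932800+0.916500+0.902500))/(1+9/100) = 8611/10000 ≈ 0.861100
step 6 [6y] zero: DF = P = 2111/2500 ≈ 0.844400
step 7 [7y] bond c/1=1/25: DF=(10753/10000 − 1/25·(0.957000+0.932800+0.916500+0.902500+0.861100+0.844400))/(1+1/25) = 8257/10000 ≈ 0.825700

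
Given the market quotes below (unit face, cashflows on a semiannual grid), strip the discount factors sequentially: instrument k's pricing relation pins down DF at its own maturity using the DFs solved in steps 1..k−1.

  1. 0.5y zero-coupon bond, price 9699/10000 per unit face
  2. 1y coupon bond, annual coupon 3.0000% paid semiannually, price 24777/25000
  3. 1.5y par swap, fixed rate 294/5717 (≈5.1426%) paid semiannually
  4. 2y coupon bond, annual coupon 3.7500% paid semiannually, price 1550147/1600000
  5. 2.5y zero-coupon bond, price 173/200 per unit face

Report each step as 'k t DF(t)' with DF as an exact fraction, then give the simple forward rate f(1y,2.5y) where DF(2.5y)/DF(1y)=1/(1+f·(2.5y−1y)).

1 1/2 9699/10000
2 1 9621/10000
3 3/2 1853/2000
4 2 1123/1250
5 5/2 173/200
f(1y,2.5y) = ((9621/10000)/(173/200) − 1)/(3/2) = 971/12975 ≈ 7.4836%

step 1 [0.5y] zero: DF = P = 9699/10000 ≈ 0.969900
step 2 [1y] bond c/2=3/200: DF=(24777/25000 − 3/200·(0.969900))/(1+3/200) = 9621/10000 ≈ 0.962100
step 3 [1.5y] swap r/2=147/5717: DF=(1 − 147/5717·(0.969900+0.962100))/(1+147/5717) = 1853/2000 ≈ 0.926500
step 4 [2y] bond c/2=3/160: DF=(1550147/1600000 − 3/160·(0.969900+0.962100+0.926500))/(1+3/160) = 1123/1250 ≈ 0.898400
step 5 [2.5y] zero: DF = P = 173/200 ≈ 0.865000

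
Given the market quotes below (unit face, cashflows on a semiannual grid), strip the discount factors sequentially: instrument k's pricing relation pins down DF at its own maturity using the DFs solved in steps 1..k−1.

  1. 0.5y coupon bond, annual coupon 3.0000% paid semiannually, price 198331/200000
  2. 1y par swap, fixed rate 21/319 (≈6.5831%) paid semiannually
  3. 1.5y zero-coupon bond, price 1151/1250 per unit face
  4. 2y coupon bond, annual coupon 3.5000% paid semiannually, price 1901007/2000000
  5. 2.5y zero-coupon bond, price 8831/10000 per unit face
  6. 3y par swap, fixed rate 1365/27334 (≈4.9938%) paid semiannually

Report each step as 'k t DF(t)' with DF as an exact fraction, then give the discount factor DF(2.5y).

step 1 [0.5y] bond c/2=3/200: DF=(198331/200000 − 3/200·(0))/(1+3/200) = 977/1000 ≈ 0.977000
step 2 [1y] swap r/2=21/638: DF=(1 − 21/638·(0.977000))/(1+21/638) = 937/1000 ≈ 0.937000
step 3 [1.5y] zero: DF = P = 1151/1250 ≈ 0.920800
step 4 [2y] bond c/2=7/400: DF=(1901007/2000000 − 7/400·(0.977000+0.937000+0.920800))/(1+7/400) = 4427/5000 ≈ 0.885400
step 5 [2.5y] zero: DF = P = 8831/10000 ≈ 0.883100
step 6 [3y] swap r/2=1365/54668: DF=(1 − 1365/54668·(0.977000+0.937000+0.920800+0.885400+0.883100))/(1+1365/54668) = 1727/2000 ≈ 0.863500

1 1/2 977/1000
2 1 937/1000
3 3/2 1151/1250
4 2 4427/5000
5 5/2 8831/10000
6 3 1727/2000
DF(2.5y) = 8831/10000 ≈ 0.883100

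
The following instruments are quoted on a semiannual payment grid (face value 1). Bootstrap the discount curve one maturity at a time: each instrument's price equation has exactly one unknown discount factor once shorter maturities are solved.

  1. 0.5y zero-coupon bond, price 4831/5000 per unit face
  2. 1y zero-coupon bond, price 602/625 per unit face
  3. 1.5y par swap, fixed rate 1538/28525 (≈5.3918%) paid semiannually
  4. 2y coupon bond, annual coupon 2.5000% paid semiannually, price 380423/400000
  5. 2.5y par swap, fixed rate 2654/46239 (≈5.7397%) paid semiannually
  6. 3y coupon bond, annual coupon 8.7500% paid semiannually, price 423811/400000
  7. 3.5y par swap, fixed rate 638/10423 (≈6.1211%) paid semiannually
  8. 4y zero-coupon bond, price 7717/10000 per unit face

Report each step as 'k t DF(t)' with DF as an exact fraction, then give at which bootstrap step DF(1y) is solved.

1 1/2 4831/5000
2 1 602/625
3 3/2 9231/10000
4 2 9041/10000
5 5/2 8673/10000
6 3 8213/10000
7 7/2 4043/5000
8 4 7717/10000
DF(1y) is solved at step 2

step 1 [0.5y] zero: DF = P = 4831/5000 ≈ 0.966200
step 2 [1y] zero: DF = P = 602/625 ≈ 0.963200
step 3 [1.5y] swap r/2=769/28525: DF=(1 − 769/28525·(0.966200+0.963200))/(1+769/28525) = 9231/10000 ≈ 0.923100
step 4 [2y] bond c/2=1/80: DF=(380423/400000 − 1/80·(0.966200+0.963200+0.923100))/(1+1/80) = 9041/10000 ≈ 0.904100
step 5 [2.5y] swap r/2=1327/46239: DF=(1 − 1327/46239·(0.966200+0.963200+0.923100+0.904100))/(1+1327/46239) = 8673/10000 ≈ 0.867300
step 6 [3y] bond c/2=7/160: DF=(423811/400000 − 7/160·(0.966200+0.963200+0.923100+0.904100+0.867300))/(1+7/160) = 8213/10000 ≈ 0.821300
step 7 [3.5y] swap r/2=319/10423: DF=(1 − 319/10423·(0.966200+0.963200+0.923100+0.904100+0.867300+0.821300))/(1+319/10423) = 4043/5000 ≈ 0.808600
step 8 [4y] zero: DF = P = 7717/10000 ≈ 0.771700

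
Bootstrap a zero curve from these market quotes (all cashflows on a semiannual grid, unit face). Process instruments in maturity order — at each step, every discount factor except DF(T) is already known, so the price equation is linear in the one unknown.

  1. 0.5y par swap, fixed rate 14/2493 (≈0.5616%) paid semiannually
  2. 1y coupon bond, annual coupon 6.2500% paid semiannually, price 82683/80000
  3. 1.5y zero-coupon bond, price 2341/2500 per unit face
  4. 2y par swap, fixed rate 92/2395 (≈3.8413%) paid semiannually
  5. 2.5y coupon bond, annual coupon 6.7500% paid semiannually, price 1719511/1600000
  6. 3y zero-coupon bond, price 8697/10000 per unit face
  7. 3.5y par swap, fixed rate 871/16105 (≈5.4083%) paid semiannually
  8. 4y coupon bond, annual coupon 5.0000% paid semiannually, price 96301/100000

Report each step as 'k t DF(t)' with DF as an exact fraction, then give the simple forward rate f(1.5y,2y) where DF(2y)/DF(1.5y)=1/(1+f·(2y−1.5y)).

1 1/2 2493/2500
2 1 243/250
3 3/2 2341/2500
4 2 579/625
5 5/2 1829/2000
6 3 8697/10000
7 7/2 4129/5000
8 4 489/625
f(1.5y,2y) = ((2341/2500)/(579/625) − 1)/(1/2) = 25/1158 ≈ 2.1589%

step 1 [0.5y] swap r/2=7/2493: DF=(1 − 7/2493·(0))/(1+7/2493) = 2493/2500 ≈ 0.997200
step 2 [1y] bond c/2=1/32: DF=(82683/80000 − 1/32·(0.997200))/(1+1/32) = 243/250 ≈ 0.972000
step 3 [1.5y] zero: DF = P = 2341/2500 ≈ 0.936400
step 4 [2y] swap r/2=46/2395: DF=(1 − 46/2395·(0.997200+0.972000+0.936400))/(1+46/2395) = 579/625 ≈ 0.926400
step 5 [2.5y] bond c/2=27/800: DF=(1719511/1600000 − 27/800·(0.997200+0.972000+0.936400+0.926400))/(1+27/800) = 1829/2000 ≈ 0.914500
step 6 [3y] zero: DF = P = 8697/10000 ≈ 0.869700
step 7 [3.5y] swap r/2=871/32210: DF=(1 − 871/32210·(0.997200+0.972000+0.936400+0.926400+0.914500+0.869700))/(1+871/32210) = 4129/5000 ≈ 0.825800
step 8 [4y] bond c/2=1/40: DF=(96301/100000 − 1/40·(0.997200+0.972000+0.936400+0.926400+0.914500+0.869700+0.825800))/(1+1/40) = 489/625 ≈ 0.782400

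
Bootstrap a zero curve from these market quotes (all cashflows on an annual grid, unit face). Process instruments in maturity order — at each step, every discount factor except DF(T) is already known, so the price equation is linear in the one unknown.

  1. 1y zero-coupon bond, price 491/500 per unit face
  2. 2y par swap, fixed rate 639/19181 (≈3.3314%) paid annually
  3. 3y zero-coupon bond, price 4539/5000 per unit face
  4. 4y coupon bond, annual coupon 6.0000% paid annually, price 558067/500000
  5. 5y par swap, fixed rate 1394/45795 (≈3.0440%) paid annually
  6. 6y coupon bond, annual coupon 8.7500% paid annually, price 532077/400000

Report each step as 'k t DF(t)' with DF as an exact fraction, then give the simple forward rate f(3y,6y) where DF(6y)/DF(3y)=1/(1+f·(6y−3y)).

1 1 491/500
2 2 9361/10000
3 3 4539/5000
4 4 893/1000
5 5 4303/5000
6 6 8547/10000
f(3y,6y) = ((4539/5000)/(8547/10000) − 1)/(3) = 59/2849 ≈ 2.0709%

step 1 [1y] zero: DF = P = 491/500 ≈ 0.982000
step 2 [2y] swap r/1=639/19181: DF=(1 − 639/19181·(0.982000))/(1+639/19181) = 9361/10000 ≈ 0.936100
step 3 [3y] zero: DF = P = 4539/5000 ≈ 0.907800
step 4 [4y] bond c/1=3/50: DF=(558067/500000 − 3/50·(0.982000+0.936100+0.907800))/(1+3/50) = 893/1000 ≈ 0.893000
step 5 [5y] swap r/1=1394/45795: DF=(1 − 1394/45795·(0.982000+0.936100+0.907800+0.893000))/(1+1394/45795) = 4303/5000 ≈ 0.860600
step 6 [6y] bond c/1=7/80: DF=(532077/400000 − 7/80·(0.982000+0.936100+0.907800+0.893000+0.860600))/(1+7/80) = 8547/10000 ≈ 0.854700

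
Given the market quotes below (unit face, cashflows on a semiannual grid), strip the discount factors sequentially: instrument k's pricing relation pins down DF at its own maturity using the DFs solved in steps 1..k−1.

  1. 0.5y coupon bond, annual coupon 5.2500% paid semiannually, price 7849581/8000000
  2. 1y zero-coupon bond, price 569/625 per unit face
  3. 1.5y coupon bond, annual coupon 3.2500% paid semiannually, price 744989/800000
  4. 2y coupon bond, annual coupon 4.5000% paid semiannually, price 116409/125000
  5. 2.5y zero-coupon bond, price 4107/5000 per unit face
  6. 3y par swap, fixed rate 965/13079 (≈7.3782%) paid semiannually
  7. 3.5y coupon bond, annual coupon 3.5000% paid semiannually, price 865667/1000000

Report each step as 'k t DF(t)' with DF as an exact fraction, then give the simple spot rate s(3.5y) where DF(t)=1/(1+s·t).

1 1/2 9561/10000
2 1 569/625
3 3/2 1773/2000
4 2 4251/5000
5 5/2 4107/5000
6 3 807/1000
7 7/2 951/1250
s(3.5y) = (1/(951/1250) − 1)/(7/2) = 598/6657 ≈ 8.9830%

step 1 [0.5y] bond c/2=21/800: DF=(7849581/8000000 − 21/800·(0))/(1+21/800) = 9561/10000 ≈ 0.956100
step 2 [1y] zero: DF = P = 569/625 ≈ 0.910400
step 3 [1.5y] bond c/2=13/800: DF=(744989/800000 − 13/800·(0.956100+0.910400))/(1+13/800) = 1773/2000 ≈ 0.886500
step 4 [2y] bond c/2=9/400: DF=(116409/125000 − 9/400·(0.956100+0.910400+0.886500))/(1+9/400) = 4251/5000 ≈ 0.850200
step 5 [2.5y] zero: DF = P = 4107/5000 ≈ 0.821400
step 6 [3y] swap r/2=965/26158: DF=(1 − 965/26158·(0.956100+0.910400+0.886500+0.850200+0.821400))/(1+965/26158) = 807/1000 ≈ 0.807000
step 7 [3.5y] bond c/2=7/400: DF=(865667/1000000 − 7/400·(0.956100+0.910400+0.886500+0.850200+0.821400+0.807000))/(1+7/400) = 951/1250 ≈ 0.760800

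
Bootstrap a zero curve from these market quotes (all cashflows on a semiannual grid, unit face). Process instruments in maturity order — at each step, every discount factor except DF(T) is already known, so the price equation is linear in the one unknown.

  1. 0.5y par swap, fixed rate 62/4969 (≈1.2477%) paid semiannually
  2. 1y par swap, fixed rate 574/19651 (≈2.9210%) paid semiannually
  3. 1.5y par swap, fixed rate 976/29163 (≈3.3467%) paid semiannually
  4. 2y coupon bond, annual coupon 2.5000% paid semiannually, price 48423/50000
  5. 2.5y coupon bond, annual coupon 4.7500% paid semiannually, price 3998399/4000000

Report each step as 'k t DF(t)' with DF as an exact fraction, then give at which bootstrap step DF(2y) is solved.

step 1 [0.5y] swap r/2=31/4969: DF=(1 − 31/4969·(0))/(1+31/4969) = 4969/5000 ≈ 0.993800
step 2 [1y] swap r/2=287/19651: DF=(1 − 287/19651·(0.993800))/(1+287/19651) = 9713/10000 ≈ 0.971300
step 3 [1.5y] swap r/2=488/29163: DF=(1 − 488/29163·(0.993800+0.971300))/(1+488/29163) = 1189/1250 ≈ 0.951200
step 4 [2y] bond c/2=1/80: DF=(48423/50000 − 1/80·(0.993800+0.971300+0.951200))/(1+1/80) = 1841/2000 ≈ 0.920500
step 5 [2.5y] bond c/2=19/800: DF=(3998399/4000000 − 19/800·(0.993800+0.971300+0.951200+0.920500))/(1+19/800) = 4437/5000 ≈ 0.887400

1 1/2 4969/5000
2 1 9713/10000
3 3/2 1189/1250
4 2 1841/2000
5 5/2 4437/5000
DF(2y) is solved at step 4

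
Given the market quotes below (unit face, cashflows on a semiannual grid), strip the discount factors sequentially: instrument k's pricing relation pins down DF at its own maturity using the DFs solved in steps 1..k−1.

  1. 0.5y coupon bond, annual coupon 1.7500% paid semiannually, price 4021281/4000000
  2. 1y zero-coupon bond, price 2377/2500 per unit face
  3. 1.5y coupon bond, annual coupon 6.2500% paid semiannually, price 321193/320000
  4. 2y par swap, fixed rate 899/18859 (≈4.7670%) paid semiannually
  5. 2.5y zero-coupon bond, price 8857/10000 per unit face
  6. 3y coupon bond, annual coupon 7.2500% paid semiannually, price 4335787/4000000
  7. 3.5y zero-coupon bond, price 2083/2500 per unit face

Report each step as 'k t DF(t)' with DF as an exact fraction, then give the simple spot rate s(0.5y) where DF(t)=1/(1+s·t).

1 1/2 4983/5000
2 1 2377/2500
3 3/2 9143/10000
4 2 9101/10000
5 5/2 8857/10000
6 3 8831/10000
7 7/2 2083/2500
s(0.5y) = (1/(4983/5000) − 1)/(1/2) = 34/4983 ≈ 0.6823%

step 1 [0.5y] bond c/2=7/800: DF=(4021281/4000000 − 7/800·(0))/(1+7/800) = 4983/5000 ≈ 0.996600
step 2 [1y] zero: DF = P = 2377/2500 ≈ 0.950800
step 3 [1.5y] bond c/2=1/32: DF=(321193/320000 − 1/32·(0.996600+0.950800))/(1+1/32) = 9143/10000 ≈ 0.914300
step 4 [2y] swap r/2=899/37718: DF=(1 − 899/37718·(0.996600+0.950800+0.914300))/(1+899/37718) = 9101/10000 ≈ 0.910100
step 5 [2.5y] zero: DF = P = 8857/10000 ≈ 0.885700
step 6 [3y] bond c/2=29/800: DF=(4335787/4000000 − 29/800·(0.996600+0.950800+0.914300+0.910100+0.885700))/(1+29/800) = 8831/10000 ≈ 0.883100
step 7 [3.5y] zero: DF = P = 2083/2500 ≈ 0.833200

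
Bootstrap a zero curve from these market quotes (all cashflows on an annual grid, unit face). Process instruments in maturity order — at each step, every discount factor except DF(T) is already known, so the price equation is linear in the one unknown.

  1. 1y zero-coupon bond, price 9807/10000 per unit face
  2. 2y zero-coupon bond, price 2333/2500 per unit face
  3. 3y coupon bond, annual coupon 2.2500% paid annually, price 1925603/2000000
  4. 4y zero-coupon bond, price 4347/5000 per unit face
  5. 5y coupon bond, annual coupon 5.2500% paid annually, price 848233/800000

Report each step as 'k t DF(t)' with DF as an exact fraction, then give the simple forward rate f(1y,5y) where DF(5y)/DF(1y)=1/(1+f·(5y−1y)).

step 1 [1y] zero: DF = P = 9807/10000 ≈ 0.980700
step 2 [2y] zero: DF = P = 2333/2500 ≈ 0.933200
step 3 [3y] bond c/1=9/400: DF=(1925603/2000000 − 9/400·(0.980700+0.933200))/(1+9/400) = 1799/2000 ≈ 0.899500
step 4 [4y] zero: DF = P = 4347/5000 ≈ 0.869400
step 5 [5y] bond c/1=21/400: DF=(848233/800000 − 21/400·(0.980700+0.933200+0.899500+0.869400))/(1+21/400) = 8237/10000 ≈ 0.823700

1 1 9807/10000
2 2 2333/2500
3 3 1799/2000
4 4 4347/5000
5 5 8237/10000
f(1y,5y) = ((9807/10000)/(8237/10000) − 1)/(4) = 785/16474 ≈ 4.7651%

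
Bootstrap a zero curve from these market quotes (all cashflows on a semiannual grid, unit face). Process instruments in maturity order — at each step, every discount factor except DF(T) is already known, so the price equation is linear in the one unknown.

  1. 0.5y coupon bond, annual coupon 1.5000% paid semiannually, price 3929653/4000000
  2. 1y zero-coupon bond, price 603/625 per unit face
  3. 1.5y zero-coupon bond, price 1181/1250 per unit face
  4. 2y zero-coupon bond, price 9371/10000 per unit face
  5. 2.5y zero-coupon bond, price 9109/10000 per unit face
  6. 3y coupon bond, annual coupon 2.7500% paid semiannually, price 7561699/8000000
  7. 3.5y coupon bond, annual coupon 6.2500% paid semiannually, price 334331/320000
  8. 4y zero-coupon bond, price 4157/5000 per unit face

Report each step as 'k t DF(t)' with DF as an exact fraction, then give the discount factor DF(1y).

1 1/2 9751/10000
2 1 603/625
3 3/2 1181/1250
4 2 9371/10000
5 5/2 9109/10000
6 3 4341/5000
7 7/2 4217/5000
8 4 4157/5000
DF(1y) = 603/625 ≈ 0.964800

step 1 [0.5y] bond c/2=3/400: DF=(3929653/4000000 − 3/400·(0))/(1+3/400) = 9751/10000 ≈ 0.975100
step 2 [1y] zero: DF = P = 603/625 ≈ 0.964800
step 3 [1.5y] zero: DF = P = 1181/1250 ≈ 0.944800
step 4 [2y] zero: DF = P = 9371/10000 ≈ 0.937100
step 5 [2.5y] zero: DF = P = 9109/10000 ≈ 0.910900
step 6 [3y] bond c/2=11/800: DF=(7561699/8000000 − 11/800·(0.975100+0.964800+0.944800+0.937100+0.910900))/(1+11/800) = 4341/5000 ≈ 0.868200
step 7 [3.5y] bond c/2=1/32: DF=(334331/320000 − 1/32·(0.975100+0.964800+0.944800+0.937100+0.910900+0.868200))/(1+1/32) = 4217/5000 ≈ 0.843400
step 8 [4y] zero: DF = P = 4157/5000 ≈ 0.831400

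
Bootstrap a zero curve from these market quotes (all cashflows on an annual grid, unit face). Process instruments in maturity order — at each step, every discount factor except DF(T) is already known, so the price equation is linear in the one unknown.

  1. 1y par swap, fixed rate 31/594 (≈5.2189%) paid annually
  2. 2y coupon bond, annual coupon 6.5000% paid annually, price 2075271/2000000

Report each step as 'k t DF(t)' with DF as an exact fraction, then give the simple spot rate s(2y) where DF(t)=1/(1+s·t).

step 1 [1y] swap r/1=31/594: DF=(1 − 31/594·(0))/(1+31/594) = 594/625 ≈ 0.950400
step 2 [2y] bond c/1=13/200: DF=(2075271/2000000 − 13/200·(0.950400))/(1+13/200) = 9163/10000 ≈ 0.916300

1 1 594/625
2 2 9163/10000
s(2y) = (1/(9163/10000) − 1)/(2) = 837/18326 ≈ 4.5673%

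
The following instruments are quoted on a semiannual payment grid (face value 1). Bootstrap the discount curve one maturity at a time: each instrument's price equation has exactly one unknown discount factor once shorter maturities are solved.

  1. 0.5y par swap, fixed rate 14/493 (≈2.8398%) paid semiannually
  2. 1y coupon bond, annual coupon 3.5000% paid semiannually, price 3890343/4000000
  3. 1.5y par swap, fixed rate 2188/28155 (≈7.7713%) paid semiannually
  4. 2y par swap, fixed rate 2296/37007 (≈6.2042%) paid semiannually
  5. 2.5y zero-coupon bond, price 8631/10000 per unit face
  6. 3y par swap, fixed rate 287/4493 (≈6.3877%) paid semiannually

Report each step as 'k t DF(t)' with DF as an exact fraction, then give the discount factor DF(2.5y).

step 1 [0.5y] swap r/2=7/493: DF=(1 − 7/493·(0))/(1+7/493) = 493/500 ≈ 0.986000
step 2 [1y] bond c/2=7/400: DF=(3890343/4000000 − 7/400·(0.986000))/(1+7/400) = 9389/10000 ≈ 0.938900
step 3 [1.5y] swap r/2=1094/28155: DF=(1 − 1094/28155·(0.986000+0.938900))/(1+1094/28155) = 4453/5000 ≈ 0.890600
step 4 [2y] swap r/2=1148/37007: DF=(1 − 1148/37007·(0.986000+0.938900+0.890600))/(1+1148/37007) = 2213/2500 ≈ 0.885200
step 5 [2.5y] zero: DF = P = 8631/10000 ≈ 0.863100
step 6 [3y] swap r/2=287/8986: DF=(1 − 287/8986·(0.986000+0.938900+0.890600+0.885200+0.863100))/(1+287/8986) = 4139/5000 ≈ 0.827800

1 1/2 493/500
2 1 9389/10000
3 3/2 4453/5000
4 2 2213/2500
5 5/2 8631/10000
6 3 4139/5000
DF(2.5y) = 8631/10000 ≈ 0.863100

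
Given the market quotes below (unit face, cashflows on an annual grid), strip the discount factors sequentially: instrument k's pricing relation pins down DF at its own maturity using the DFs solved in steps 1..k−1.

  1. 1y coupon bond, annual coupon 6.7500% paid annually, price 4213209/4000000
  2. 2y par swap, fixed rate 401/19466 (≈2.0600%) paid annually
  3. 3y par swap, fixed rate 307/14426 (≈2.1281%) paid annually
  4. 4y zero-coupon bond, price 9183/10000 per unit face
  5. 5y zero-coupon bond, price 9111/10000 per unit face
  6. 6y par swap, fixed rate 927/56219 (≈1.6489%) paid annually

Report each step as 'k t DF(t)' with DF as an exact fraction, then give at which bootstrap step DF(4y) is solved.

step 1 [1y] bond c/1=27/400: DF=(4213209/4000000 − 27/400·(0))/(1+27/400) = 9867/10000 ≈ 0.986700
step 2 [2y] swap r/1=401/19466: DF=(1 − 401/19466·(0.986700))/(1+401/19466) = 9599/10000 ≈ 0.959900
step 3 [3y] swap r/1=307/14426: DF=(1 − 307/14426·(0.986700+0.959900))/(1+307/14426) = 4693/5000 ≈ 0.938600
step 4 [4y] zero: DF = P = 9183/10000 ≈ 0.918300
step 5 [5y] zero: DF = P = 9111/10000 ≈ 0.911100
step 6 [6y] swap r/1=927/56219: DF=(1 − 927/56219·(0.986700+0.959900+0.938600+0.918300+0.911100))/(1+927/56219) = 9073/10000 ≈ 0.907300

1 1 9867/10000
2 2 9599/10000
3 3 4693/5000
4 4 9183/10000
5 5 9111/10000
6 6 9073/10000
DF(4y) is solved at step 4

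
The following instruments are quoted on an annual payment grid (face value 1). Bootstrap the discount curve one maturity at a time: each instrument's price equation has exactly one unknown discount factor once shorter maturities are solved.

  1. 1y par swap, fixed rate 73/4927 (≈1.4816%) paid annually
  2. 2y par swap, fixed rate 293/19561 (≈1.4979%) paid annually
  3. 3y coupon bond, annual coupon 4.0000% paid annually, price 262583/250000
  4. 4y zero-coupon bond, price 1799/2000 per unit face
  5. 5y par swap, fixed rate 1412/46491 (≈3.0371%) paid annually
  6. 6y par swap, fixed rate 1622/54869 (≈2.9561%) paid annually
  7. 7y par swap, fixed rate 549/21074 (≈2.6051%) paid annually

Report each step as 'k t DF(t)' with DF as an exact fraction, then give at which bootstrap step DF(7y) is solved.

step 1 [1y] swap r/1=73/4927: DF=(1 − 73/4927·(0))/(1+73/4927) = 4927/5000 ≈ 0.985400
step 2 [2y] swap r/1=293/19561: DF=(1 − 293/19561·(0.985400))/(1+293/19561) = 9707/10000 ≈ 0.970700
step 3 [3y] bond c/1=1/25: DF=(262583/250000 − 1/25·(0.985400+0.970700))/(1+1/25) = 9347/10000 ≈ 0.934700
step 4 [4y] zero: DF = P = 1799/2000 ≈ 0.899500
step 5 [5y] swap r/1=1412/46491: DF=(1 − 1412/46491·(0.985400+0.970700+0.934700+0.899500))/(1+1412/46491) = 2147/2500 ≈ 0.858800
step 6 [6y] swap r/1=1622/54869: DF=(1 − 1622/54869·(0.985400+0.970700+0.934700+0.899500+0.858800))/(1+1622/54869) = 4189/5000 ≈ 0.837800
step 7 [7y] swap r/1=549/21074: DF=(1 − 549/21074·(0.985400+0.970700+0.934700+0.899500+0.858800+0.837800))/(1+549/21074) = 8353/10000 ≈ 0.835300

1 1 4927/5000
2 2 9707/10000
3 3 9347/10000
4 4 1799/2000
5 5 2147/2500
6 6 4189/5000
7 7 8353/10000
DF(7y) is solved at step 7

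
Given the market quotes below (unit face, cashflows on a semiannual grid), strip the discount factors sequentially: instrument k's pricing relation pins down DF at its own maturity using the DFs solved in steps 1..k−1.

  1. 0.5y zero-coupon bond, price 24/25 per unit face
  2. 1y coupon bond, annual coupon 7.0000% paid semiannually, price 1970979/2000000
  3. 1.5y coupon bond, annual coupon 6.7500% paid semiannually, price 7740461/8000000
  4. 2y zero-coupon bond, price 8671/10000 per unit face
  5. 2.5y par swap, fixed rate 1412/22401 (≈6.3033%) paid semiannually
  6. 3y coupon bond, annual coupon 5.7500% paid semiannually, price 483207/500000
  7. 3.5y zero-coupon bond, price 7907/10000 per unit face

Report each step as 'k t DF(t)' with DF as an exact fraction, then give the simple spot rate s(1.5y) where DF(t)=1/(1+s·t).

1 1/2 24/25
2 1 9197/10000
3 3/2 4373/5000
4 2 8671/10000
5 5/2 2147/2500
6 3 4071/5000
7 7/2 7907/10000
s(1.5y) = (1/(4373/5000) − 1)/(3/2) = 418/4373 ≈ 9.5587%

step 1 [0.5y] zero: DF = P = 24/25 ≈ 0.960000
step 2 [1y] bond c/2=7/200: DF=(1970979/2000000 − 7/200·(0.960000))/(1+7/200) = 9197/10000 ≈ 0.919700
step 3 [1.5y] bond c/2=27/800: DF=(7740461/8000000 − 27/800·(0.960000+0.919700))/(1+27/800) = 4373/5000 ≈ 0.874600
step 4 [2y] zero: DF = P = 8671/10000 ≈ 0.867100
step 5 [2.5y] swap r/2=706/22401: DF=(1 − 706/22401·(0.960000+0.919700+0.874600+0.867100))/(1+706/22401) = 2147/2500 ≈ 0.858800
step 6 [3y] bond c/2=23/800: DF=(483207/500000 − 23/800·(0.960000+0.919700+0.874600+0.867100+0.858800))/(1+23/800) = 4071/5000 ≈ 0.814200
step 7 [3.5y] zero: DF = P = 7907/10000 ≈ 0.790700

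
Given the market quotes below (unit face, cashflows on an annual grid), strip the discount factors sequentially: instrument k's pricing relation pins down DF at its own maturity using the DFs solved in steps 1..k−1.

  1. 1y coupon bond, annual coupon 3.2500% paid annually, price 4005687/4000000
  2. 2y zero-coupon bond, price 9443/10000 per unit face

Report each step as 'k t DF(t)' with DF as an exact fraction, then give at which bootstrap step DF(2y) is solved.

1 1 9699/10000
2 2 9443/10000
DF(2y) is solved at step 2

step 1 [1y] bond c/1=13/400: DF=(4005687/4000000 − 13/400·(0))/(1+13/400) = 9699/10000 ≈ 0.969900
step 2 [2y] zero: DF = P = 9443/10000 ≈ 0.944300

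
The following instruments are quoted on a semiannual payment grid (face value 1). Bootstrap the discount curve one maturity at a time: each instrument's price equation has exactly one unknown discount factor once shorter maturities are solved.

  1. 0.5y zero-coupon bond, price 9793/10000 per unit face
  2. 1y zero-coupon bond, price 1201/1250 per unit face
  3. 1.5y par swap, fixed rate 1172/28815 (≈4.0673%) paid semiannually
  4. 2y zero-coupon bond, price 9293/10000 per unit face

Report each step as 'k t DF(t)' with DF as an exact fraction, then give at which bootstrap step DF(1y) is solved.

step 1 [0.5y] zero: DF = P = 9793/10000 ≈ 0.979300
step 2 [1y] zero: DF = P = 1201/1250 ≈ 0.960800
step 3 [1.5y] swap r/2=586/28815: DF=(1 − 586/28815·(0.979300+0.960800))/(1+586/28815) = 4707/5000 ≈ 0.941400
step 4 [2y] zero: DF = P = 9293/10000 ≈ 0.929300

1 1/2 9793/10000
2 1 1201/1250
3 3/2 4707/5000
4 2 9293/10000
DF(1y) is solved at step 2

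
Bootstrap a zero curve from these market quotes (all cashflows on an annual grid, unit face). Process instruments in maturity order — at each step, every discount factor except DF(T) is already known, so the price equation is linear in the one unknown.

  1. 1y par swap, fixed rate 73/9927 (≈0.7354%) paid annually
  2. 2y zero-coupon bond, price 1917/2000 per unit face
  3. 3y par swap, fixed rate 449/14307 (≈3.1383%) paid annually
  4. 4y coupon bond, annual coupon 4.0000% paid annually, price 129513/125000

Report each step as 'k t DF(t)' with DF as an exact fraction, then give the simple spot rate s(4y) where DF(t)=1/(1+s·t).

1 1 9927/10000
2 2 1917/2000
3 3 4551/5000
4 4 4431/5000
s(4y) = (1/(4431/5000) − 1)/(4) = 569/17724 ≈ 3.2103%

step 1 [1y] swap r/1=73/9927: DF=(1 − 73/9927·(0))/(1+73/9927) = 9927/10000 ≈ 0.992700
step 2 [2y] zero: DF = P = 1917/2000 ≈ 0.958500
step 3 [3y] swap r/1=449/14307: DF=(1 − 449/14307·(0.992700+0.958500))/(1+449/14307) = 4551/5000 ≈ 0.910200
step 4 [4y] bond c/1=1/25: DF=(129513/125000 − 1/25·(0.992700+0.958500+0.910200))/(1+1/25) = 4431/5000 ≈ 0.886200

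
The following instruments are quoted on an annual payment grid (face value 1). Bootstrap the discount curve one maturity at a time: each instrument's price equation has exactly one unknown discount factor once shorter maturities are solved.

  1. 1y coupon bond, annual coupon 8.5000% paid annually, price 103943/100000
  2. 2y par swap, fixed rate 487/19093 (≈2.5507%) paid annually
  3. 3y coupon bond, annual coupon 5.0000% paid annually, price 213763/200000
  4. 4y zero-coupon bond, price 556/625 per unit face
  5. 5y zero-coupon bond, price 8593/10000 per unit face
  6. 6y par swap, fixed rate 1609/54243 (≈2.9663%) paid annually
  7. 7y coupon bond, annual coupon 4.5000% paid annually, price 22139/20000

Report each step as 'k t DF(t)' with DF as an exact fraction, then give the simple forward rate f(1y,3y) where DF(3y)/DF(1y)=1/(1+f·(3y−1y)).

1 1 479/500
2 2 9513/10000
3 3 927/1000
4 4 556/625
5 5 8593/10000
6 6 8391/10000
7 7 8257/10000
f(1y,3y) = ((479/500)/(927/1000) − 1)/(2) = 31/1854 ≈ 1.6721%

step 1 [1y] bond c/1=17/200: DF=(103943/100000 − 17/200·(0))/(1+17/200) = 479/500 ≈ 0.958000
step 2 [2y] swap r/1=487/19093: DF=(1 − 487/19093·(0.958000))/(1+487/19093) = 9513/10000 ≈ 0.951300
step 3 [3y] bond c/1=1/20: DF=(213763/200000 − 1/20·(0.958000+0.951300))/(1+1/20) = 927/1000 ≈ 0.927000
step 4 [4y] zero: DF = P = 556/625 ≈ 0.889600
step 5 [5y] zero: DF = P = 8593/10000 ≈ 0.859300
step 6 [6y] swap r/1=1609/54243: DF=(1 − 1609/54243·(0.958000+0.951300+0.927000+0.889600+0.859300))/(1+1609/54243) = 8391/10000 ≈ 0.839100
step 7 [7y] bond c/1=9/200: DF=(22139/20000 − 9/200·(0.958000+0.951300+0.927000+0.889600+0.859300+0.839100))/(1+9/200) = 8257/10000 ≈ 0.825700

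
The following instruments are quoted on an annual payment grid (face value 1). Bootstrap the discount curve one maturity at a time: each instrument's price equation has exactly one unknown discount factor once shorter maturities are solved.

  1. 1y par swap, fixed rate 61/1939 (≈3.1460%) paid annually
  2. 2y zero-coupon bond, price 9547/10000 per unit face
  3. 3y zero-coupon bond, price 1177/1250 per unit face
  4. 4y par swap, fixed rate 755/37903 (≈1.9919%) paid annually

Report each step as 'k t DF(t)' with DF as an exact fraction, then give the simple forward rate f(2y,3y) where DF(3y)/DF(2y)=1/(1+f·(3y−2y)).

1 1 1939/2000
2 2 9547/10000
3 3 1177/1250
4 4 1849/2000
f(2y,3y) = ((9547/10000)/(1177/1250) − 1)/(1) = 131/9416 ≈ 1.3912%

step 1 [1y] swap r/1=61/1939: DF=(1 − 61/1939·(0))/(1+61/1939) = 1939/2000 ≈ 0.969500
step 2 [2y] zero: DF = P = 9547/10000 ≈ 0.954700
step 3 [3y] zero: DF = P = 1177/1250 ≈ 0.941600
step 4 [4y] swap r/1=755/37903: DF=(1 − 755/37903·(0.969500+0.954700+0.941600))/(1+755/37903) = 1849/2000 ≈ 0.924500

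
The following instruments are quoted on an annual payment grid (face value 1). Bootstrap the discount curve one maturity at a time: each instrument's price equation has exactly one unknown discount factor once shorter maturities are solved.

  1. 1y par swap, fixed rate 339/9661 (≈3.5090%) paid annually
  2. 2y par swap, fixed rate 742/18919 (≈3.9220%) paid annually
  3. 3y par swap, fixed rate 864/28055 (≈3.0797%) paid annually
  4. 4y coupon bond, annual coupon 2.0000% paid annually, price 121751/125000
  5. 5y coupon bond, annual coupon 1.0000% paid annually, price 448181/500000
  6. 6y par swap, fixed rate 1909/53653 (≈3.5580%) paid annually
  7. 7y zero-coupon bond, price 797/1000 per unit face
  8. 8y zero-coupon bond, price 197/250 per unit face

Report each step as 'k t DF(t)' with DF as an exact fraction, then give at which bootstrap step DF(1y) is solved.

1 1 9661/10000
2 2 4629/5000
3 3 571/625
4 4 8999/10000
5 5 2127/2500
6 6 8091/10000
7 7 797/1000
8 8 197/250
DF(1y) is solved at step 1

step 1 [1y] swap r/1=339/9661: DF=(1 − 339/9661·(0))/(1+339/9661) = 9661/10000 ≈ 0.966100
step 2 [2y] swap r/1=742/18919: DF=(1 − 742/18919·(0.966100))/(1+742/18919) = 4629/5000 ≈ 0.925800
step 3 [3y] swap r/1=864/28055: DF=(1 − 864/28055·(0.966100+0.925800))/(1+864/28055) = 571/625 ≈ 0.913600
step 4 [4y] bond c/1=1/50: DF=(121751/125000 − 1/50·(0.966100+0.925800+0.913600))/(1+1/50) = 8999/10000 ≈ 0.899900
step 5 [5y] bond c/1=1/100: DF=(448181/500000 − 1/100·(0.966100+0.925800+0.913600+0.899900))/(1+1/100) = 2127/2500 ≈ 0.850800
step 6 [6y] swap r/1=1909/53653: DF=(1 − 1909/53653·(0.966100+0.925800+0.913600+0.899900+0.850800))/(1+1909/53653) = 8091/10000 ≈ 0.809100
step 7 [7y] zero: DF = P = 797/1000 ≈ 0.797000
step 8 [8y] zero: DF = P = 197/250 ≈ 0.788000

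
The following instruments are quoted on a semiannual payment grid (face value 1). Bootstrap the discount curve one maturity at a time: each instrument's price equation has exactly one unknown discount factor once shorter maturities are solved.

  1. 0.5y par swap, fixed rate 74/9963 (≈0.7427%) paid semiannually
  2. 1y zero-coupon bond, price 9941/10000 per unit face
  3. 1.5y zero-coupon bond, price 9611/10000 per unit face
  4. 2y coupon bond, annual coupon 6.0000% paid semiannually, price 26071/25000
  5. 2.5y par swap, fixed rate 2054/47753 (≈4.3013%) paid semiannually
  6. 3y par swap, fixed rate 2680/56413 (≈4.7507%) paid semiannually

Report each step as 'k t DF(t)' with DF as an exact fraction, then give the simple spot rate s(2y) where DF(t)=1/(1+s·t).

1 1/2 9963/10000
2 1 9941/10000
3 3/2 9611/10000
4 2 1853/2000
5 5/2 8973/10000
6 3 433/500
s(2y) = (1/(1853/2000) − 1)/(2) = 147/3706 ≈ 3.9665%

step 1 [0.5y] swap r/2=37/9963: DF=(1 − 37/9963·(0))/(1+37/9963) = 9963/10000 ≈ 0.996300
step 2 [1y] zero: DF = P = 9941/10000 ≈ 0.994100
step 3 [1.5y] zero: DF = P = 9611/10000 ≈ 0.961100
step 4 [2y] bond c/2=3/100: DF=(26071/25000 − 3/100·(0.996300+0.994100+0.961100))/(1+3/100) = 1853/2000 ≈ 0.926500
step 5 [2.5y] swap r/2=1027/47753: DF=(1 − 1027/47753·(0.996300+0.994100+0.961100+0.926500))/(1+1027/47753) = 8973/10000 ≈ 0.897300
step 6 [3y] swap r/2=1340/56413: DF=(1 − 1340/56413·(0.996300+0.994100+0.961100+0.926500+0.897300))/(1+1340/56413) = 433/500 ≈ 0.866000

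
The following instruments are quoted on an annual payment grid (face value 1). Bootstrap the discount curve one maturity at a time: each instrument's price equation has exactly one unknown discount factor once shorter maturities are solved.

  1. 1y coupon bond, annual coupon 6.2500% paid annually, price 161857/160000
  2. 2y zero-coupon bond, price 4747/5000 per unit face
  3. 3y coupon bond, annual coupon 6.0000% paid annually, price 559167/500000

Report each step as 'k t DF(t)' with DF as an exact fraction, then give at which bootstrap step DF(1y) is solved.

step 1 [1y] bond c/1=1/16: DF=(161857/160000 − 1/16·(0))/(1+1/16) = 9521/10000 ≈ 0.952100
step 2 [2y] zero: DF = P = 4747/5000 ≈ 0.949400
step 3 [3y] bond c/1=3/50: DF=(559167/500000 − 3/50·(0.952100+0.949400))/(1+3/50) = 4737/5000 ≈ 0.947400

1 1 9521/10000
2 2 4747/5000
3 3 4737/5000
DF(1y) is solved at step 1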